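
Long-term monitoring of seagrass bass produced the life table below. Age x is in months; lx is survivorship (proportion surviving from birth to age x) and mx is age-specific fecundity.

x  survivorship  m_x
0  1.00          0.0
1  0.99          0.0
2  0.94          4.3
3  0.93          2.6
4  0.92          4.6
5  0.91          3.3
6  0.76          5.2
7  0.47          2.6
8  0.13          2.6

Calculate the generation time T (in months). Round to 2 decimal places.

4.28

lx·mx: 0, 0, 4.042, 2.418, 4.232, 3.003, 3.952, 1.222, 0.338 → R0 = 19.207
x·lx·mx: 0, 0, 8.084, 7.254, 16.928, 15.015, 23.712, 8.554, 2.704 → Σ = 82.251
T = 82.251 / 19.207 = 4.282345… → 4.28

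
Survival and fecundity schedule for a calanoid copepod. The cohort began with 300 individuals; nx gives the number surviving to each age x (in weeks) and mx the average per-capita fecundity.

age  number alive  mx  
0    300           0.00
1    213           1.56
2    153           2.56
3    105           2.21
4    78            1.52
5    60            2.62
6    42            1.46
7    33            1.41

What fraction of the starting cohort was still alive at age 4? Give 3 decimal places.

l_4 = n_4/n_0 = 78/300 = 0.26 → 0.260

0.260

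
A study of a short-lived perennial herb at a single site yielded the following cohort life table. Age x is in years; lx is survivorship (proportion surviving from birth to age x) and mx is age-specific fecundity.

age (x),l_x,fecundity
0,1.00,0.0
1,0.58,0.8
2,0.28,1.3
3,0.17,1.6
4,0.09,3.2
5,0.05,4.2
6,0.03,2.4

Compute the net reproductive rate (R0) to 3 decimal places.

1.670

lx·mx by age: 0, 0.464, 0.364, 0.272, 0.288, 0.21, 0.072
R0 = Σ lx·mx = 1.67 → 1.670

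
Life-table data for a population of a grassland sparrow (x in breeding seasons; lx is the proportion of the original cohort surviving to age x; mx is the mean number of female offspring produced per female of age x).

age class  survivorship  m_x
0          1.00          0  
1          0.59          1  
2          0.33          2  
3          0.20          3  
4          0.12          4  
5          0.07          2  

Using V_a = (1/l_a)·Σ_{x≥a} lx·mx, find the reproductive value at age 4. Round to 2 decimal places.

5.17

lx·mx for x ≥ 4: 0.48, 0.14 → sum = 0.62
V_4 = 0.62 / l_4 = 0.62 / 0.12 = 5.166667… → 5.17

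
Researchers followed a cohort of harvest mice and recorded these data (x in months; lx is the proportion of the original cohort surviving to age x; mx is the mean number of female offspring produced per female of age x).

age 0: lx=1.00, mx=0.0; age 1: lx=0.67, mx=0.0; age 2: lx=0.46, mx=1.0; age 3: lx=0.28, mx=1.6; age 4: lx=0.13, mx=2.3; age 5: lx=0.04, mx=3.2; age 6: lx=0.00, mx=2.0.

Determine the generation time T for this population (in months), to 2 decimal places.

lx·mx: 0, 0, 0.46, 0.448, 0.299, 0.128, 0 → R0 = 1.335
x·lx·mx: 0, 0, 0.92, 1.344, 1.196, 0.64, 0 → Σ = 4.1
T = 4.1 / 1.335 = 3.071161… → 3.07

3.07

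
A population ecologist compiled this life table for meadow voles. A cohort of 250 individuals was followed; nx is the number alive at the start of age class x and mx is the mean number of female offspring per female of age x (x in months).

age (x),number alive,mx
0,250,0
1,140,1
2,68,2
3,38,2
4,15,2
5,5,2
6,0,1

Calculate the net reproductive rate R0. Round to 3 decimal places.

lx = nx/n0 = nx/250: 1, 0.56, 0.272, 0.152, 0.06, 0.02, 0
lx·mx by age: 0, 0.56, 0.544, 0.304, 0.12, 0.04, 0
R0 = Σ lx·mx = 1.568 → 1.568

1.568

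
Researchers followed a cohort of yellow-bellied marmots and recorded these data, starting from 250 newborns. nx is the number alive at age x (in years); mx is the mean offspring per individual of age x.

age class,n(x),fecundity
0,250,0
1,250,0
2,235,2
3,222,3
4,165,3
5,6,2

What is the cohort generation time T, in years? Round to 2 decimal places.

lx = nx/n0 = nx/250: 1, 1, 0.94, 0.888, 0.66, 0.024
lx·mx: 0, 0, 1.88, 2.664, 1.98, 0.048 → R0 = 6.572
x·lx·mx: 0, 0, 3.76, 7.992, 7.92, 0.24 → Σ = 19.912
T = 19.912 / 6.572 = 3.029823… → 3.03

3.03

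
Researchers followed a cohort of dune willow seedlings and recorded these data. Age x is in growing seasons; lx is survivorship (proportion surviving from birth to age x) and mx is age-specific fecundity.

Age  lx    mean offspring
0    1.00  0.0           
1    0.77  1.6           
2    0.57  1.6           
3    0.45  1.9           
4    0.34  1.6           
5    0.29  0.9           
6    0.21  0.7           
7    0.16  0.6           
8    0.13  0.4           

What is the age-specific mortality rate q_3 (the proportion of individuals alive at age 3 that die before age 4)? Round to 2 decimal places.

q_3 = (l_3 − l_4) / l_3 = (0.45 − 0.34) / 0.45
     = 0.11 / 0.45 = 0.244444… → 0.24

0.24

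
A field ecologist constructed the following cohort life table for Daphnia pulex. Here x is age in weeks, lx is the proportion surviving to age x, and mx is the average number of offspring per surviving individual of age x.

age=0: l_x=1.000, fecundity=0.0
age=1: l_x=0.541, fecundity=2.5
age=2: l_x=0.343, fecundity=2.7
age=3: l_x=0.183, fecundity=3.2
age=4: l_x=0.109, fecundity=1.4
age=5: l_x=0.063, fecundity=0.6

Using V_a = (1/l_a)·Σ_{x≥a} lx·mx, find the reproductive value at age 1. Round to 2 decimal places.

5.65

lx·mx for x ≥ 1: 1.3525, 0.9261, 0.5856, 0.1526, 0.0378 → sum = 3.0546
V_1 = 3.0546 / l_1 = 3.0546 / 0.541 = 5.646211… → 5.65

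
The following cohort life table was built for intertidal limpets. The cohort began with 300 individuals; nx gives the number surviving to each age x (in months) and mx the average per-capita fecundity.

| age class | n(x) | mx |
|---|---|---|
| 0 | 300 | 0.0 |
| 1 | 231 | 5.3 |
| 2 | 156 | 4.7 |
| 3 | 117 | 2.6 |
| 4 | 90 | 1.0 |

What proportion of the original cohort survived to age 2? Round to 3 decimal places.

0.520

l_2 = n_2/n_0 = 156/300 = 0.52 → 0.520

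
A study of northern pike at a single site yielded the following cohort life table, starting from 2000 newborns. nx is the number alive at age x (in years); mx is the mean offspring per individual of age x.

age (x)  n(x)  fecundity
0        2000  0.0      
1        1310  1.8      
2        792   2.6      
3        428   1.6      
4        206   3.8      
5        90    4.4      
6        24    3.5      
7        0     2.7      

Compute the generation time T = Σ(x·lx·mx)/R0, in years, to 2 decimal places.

lx = nx/n0 = nx/2000: 1, 0.655, 0.396, 0.214, 0.103, 0.045, 0.012, 0
lx·mx: 0, 1.179, 1.0296, 0.3424, 0.3914, 0.198, 0.042, 0 → R0 = 3.1824
x·lx·mx: 0, 1.179, 2.0592, 1.0272, 1.5656, 0.99, 0.252, 0 → Σ = 7.073
T = 7.073 / 3.1824 = 2.222536… → 2.22

2.22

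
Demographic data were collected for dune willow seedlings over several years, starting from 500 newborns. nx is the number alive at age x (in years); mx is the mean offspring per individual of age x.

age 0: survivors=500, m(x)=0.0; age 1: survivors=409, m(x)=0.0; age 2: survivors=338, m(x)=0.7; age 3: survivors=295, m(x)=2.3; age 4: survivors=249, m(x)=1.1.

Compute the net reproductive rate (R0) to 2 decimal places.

lx = nx/n0 = nx/500: 1, 0.818, 0.676, 0.59, 0.498
lx·mx by age: 0, 0, 0.4732, 1.357, 0.5478
R0 = Σ lx·mx = 2.378 → 2.38

2.38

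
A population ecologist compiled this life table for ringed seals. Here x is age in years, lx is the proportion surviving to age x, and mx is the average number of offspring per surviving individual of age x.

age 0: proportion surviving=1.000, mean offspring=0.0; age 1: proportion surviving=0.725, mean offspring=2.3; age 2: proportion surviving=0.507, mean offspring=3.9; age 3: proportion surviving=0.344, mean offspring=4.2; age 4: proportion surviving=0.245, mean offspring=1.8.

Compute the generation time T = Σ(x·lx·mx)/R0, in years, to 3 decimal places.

lx·mx: 0, 1.6675, 1.9773, 1.4448, 0.441 → R0 = 5.5306
x·lx·mx: 0, 1.6675, 3.9546, 4.3344, 1.764 → Σ = 11.7205
T = 11.7205 / 5.5306 = 2.119209… → 2.119

2.119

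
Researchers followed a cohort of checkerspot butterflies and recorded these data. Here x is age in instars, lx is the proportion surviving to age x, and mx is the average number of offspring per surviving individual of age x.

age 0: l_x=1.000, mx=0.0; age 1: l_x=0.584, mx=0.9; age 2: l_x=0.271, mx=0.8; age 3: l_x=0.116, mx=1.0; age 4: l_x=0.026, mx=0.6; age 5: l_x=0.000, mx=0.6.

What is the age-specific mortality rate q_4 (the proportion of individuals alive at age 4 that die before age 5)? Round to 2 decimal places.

q_4 = (l_4 − l_5) / l_4 = (0.026 − 0) / 0.026
     = 0.026 / 0.026 = 1 → 1.00

1.00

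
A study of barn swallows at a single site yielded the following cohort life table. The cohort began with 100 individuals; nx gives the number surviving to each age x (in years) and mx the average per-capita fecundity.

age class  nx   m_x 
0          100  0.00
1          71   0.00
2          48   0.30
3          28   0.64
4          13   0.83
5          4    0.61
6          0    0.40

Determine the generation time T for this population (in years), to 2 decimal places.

lx = nx/n0 = nx/100: 1, 0.71, 0.48, 0.28, 0.13, 0.04, 0
lx·mx: 0, 0, 0.144, 0.1792, 0.1079, 0.0244, 0 → R0 = 0.4555
x·lx·mx: 0, 0, 0.288, 0.5376, 0.4316, 0.122, 0 → Σ = 1.3792
T = 1.3792 / 0.4555 = 3.027881… → 3.03

3.03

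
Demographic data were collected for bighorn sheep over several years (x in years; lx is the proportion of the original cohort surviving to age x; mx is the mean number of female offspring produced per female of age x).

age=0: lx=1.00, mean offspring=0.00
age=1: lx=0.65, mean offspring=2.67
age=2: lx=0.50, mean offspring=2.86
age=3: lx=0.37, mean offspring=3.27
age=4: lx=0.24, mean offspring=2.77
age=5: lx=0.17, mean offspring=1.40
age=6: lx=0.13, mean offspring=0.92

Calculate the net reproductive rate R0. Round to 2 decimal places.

5.40

lx·mx by age: 0, 1.7355, 1.43, 1.2099, 0.6648, 0.238, 0.1196
R0 = Σ lx·mx = 5.3978 → 5.40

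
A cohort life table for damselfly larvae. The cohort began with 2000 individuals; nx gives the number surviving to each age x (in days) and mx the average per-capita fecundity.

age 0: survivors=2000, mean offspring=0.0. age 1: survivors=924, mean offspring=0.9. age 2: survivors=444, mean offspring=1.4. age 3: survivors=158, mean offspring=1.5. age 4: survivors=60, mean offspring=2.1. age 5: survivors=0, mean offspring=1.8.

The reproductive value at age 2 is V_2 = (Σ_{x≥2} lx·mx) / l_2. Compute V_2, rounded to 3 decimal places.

2.218

lx = nx/n0 = nx/2000: 1, 0.462, 0.222, 0.079, 0.03, 0
lx·mx for x ≥ 2: 0.3108, 0.1185, 0.063, 0 → sum = 0.4923
V_2 = 0.4923 / l_2 = 0.4923 / 0.222 = 2.217568… → 2.218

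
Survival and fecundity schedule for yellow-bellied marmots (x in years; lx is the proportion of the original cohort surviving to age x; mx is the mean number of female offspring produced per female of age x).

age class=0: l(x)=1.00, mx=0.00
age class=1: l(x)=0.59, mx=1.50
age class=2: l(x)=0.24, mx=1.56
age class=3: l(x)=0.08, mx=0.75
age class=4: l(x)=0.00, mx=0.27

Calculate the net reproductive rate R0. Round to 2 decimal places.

lx·mx by age: 0, 0.885, 0.3744, 0.06, 0
R0 = Σ lx·mx = 1.3194 → 1.32

1.32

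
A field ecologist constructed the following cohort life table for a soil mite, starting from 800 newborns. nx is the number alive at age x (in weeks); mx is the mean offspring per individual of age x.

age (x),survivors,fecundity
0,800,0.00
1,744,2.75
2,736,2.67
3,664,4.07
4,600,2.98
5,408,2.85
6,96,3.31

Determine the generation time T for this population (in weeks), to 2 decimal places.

lx = nx/n0 = nx/800: 1, 0.93, 0.92, 0.83, 0.75, 0.51, 0.12
lx·mx: 0, 2.5575, 2.4564, 3.3781, 2.235, 1.4535, 0.3972 → R0 = 12.4777
x·lx·mx: 0, 2.5575, 4.9128, 10.1343, 8.94, 7.2675, 2.3832 → Σ = 36.1953
T = 36.1953 / 12.4777 = 2.900799… → 2.90

2.90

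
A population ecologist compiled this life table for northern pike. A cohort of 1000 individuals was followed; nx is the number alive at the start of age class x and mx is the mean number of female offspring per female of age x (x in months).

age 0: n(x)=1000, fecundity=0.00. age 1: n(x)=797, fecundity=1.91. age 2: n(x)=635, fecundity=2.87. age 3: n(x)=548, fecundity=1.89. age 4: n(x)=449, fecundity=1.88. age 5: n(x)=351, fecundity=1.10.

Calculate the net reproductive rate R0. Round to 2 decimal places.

5.61

lx = nx/n0 = nx/1000: 1, 0.797, 0.635, 0.548, 0.449, 0.351
lx·mx by age: 0, 1.52227, 1.82245, 1.03572, 0.84412, 0.3861
R0 = Σ lx·mx = 5.61066 → 5.61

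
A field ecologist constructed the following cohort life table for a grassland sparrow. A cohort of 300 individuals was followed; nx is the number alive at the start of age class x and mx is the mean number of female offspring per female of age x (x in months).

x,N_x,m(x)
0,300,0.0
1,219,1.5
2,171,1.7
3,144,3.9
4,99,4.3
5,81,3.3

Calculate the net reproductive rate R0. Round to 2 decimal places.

lx = nx/n0 = nx/300: 1, 0.73, 0.57, 0.48, 0.33, 0.27
lx·mx by age: 0, 1.095, 0.969, 1.872, 1.419, 0.891
R0 = Σ lx·mx = 6.246 → 6.25

6.25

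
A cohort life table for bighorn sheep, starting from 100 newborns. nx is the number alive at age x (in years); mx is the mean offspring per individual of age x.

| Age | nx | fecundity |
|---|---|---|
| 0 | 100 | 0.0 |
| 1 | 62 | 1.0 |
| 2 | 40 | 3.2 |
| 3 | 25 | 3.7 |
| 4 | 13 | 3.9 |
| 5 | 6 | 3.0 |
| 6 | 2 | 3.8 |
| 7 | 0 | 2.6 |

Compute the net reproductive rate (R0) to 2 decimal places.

3.59

lx = nx/n0 = nx/100: 1, 0.62, 0.4, 0.25, 0.13, 0.06, 0.02, 0
lx·mx by age: 0, 0.62, 1.28, 0.925, 0.507, 0.18, 0.076, 0
R0 = Σ lx·mx = 3.588 → 3.59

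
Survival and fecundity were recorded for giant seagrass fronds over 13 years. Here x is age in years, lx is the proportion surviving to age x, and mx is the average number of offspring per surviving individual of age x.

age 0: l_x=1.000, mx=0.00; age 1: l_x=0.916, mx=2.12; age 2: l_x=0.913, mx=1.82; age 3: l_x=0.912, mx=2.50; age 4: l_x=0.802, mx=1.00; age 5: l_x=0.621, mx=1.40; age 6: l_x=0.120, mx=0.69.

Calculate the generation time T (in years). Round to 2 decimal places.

lx·mx: 0, 1.94192, 1.66166, 2.28, 0.802, 0.8694, 0.0828 → R0 = 7.63778
x·lx·mx: 0, 1.94192, 3.32332, 6.84, 3.208, 4.347, 0.4968 → Σ = 20.15704
T = 20.15704 / 7.63778 = 2.639123… → 2.64

2.64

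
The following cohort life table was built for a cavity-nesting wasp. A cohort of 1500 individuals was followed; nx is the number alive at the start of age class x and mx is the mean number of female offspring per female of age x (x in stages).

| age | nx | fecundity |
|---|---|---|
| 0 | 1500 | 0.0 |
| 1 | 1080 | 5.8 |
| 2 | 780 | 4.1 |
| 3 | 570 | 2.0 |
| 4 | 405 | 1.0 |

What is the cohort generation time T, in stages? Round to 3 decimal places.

lx = nx/n0 = nx/1500: 1, 0.72, 0.52, 0.38, 0.27
lx·mx: 0, 4.176, 2.132, 0.76, 0.27 → R0 = 7.338
x·lx·mx: 0, 4.176, 4.264, 2.28, 1.08 → Σ = 11.8
T = 11.8 / 7.338 = 1.608068… → 1.608

1.608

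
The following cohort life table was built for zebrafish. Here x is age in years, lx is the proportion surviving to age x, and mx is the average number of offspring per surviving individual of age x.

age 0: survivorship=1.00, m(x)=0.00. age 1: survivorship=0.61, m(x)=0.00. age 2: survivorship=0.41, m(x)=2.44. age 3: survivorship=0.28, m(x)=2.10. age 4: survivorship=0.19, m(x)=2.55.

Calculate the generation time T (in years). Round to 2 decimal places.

lx·mx: 0, 0, 1.0004, 0.588, 0.4845 → R0 = 2.0729
x·lx·mx: 0, 0, 2.0008, 1.764, 1.938 → Σ = 5.7028
T = 5.7028 / 2.0729 = 2.751122… → 2.75

2.75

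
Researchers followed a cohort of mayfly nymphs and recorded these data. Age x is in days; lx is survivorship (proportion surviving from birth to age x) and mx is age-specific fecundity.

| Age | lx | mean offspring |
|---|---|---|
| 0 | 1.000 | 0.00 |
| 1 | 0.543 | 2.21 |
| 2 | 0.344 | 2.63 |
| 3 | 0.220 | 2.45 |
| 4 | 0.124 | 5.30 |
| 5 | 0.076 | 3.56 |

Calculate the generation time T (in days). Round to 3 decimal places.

2.410

lx·mx: 0, 1.20003, 0.90472, 0.539, 0.6572, 0.27056 → R0 = 3.57151
x·lx·mx: 0, 1.20003, 1.80944, 1.617, 2.6288, 1.3528 → Σ = 8.60807
T = 8.60807 / 3.57151 = 2.410205… → 2.410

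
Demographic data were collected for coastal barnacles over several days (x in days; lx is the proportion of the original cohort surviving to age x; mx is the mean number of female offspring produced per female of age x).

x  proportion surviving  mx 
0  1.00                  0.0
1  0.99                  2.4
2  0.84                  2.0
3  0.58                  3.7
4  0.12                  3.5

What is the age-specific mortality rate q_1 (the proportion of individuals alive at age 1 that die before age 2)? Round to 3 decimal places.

0.152

q_1 = (l_1 − l_2) / l_1 = (0.99 − 0.84) / 0.99
     = 0.15 / 0.99 = 0.151515… → 0.152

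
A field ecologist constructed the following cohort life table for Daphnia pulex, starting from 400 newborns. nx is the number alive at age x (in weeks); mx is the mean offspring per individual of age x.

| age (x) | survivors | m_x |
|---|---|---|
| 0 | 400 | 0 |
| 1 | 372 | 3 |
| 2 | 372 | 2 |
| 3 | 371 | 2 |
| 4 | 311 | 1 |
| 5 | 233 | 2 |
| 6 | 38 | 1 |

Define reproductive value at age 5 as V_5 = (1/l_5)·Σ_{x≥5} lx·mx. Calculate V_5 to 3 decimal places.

lx = nx/n0 = nx/400: 1, 0.93, 0.93, 0.9275, 0.7775, 0.5825, 0.095
lx·mx for x ≥ 5: 1.165, 0.095 → sum = 1.26
V_5 = 1.26 / l_5 = 1.26 / 0.5825 = 2.16309… → 2.163

2.163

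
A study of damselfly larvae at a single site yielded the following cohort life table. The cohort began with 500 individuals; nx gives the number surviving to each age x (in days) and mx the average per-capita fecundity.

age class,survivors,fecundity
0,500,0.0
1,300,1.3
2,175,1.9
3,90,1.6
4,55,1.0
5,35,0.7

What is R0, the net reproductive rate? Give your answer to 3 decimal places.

lx = nx/n0 = nx/500: 1, 0.6, 0.35, 0.18, 0.11, 0.07
lx·mx by age: 0, 0.78, 0.665, 0.288, 0.11, 0.049
R0 = Σ lx·mx = 1.892 → 1.892

1.892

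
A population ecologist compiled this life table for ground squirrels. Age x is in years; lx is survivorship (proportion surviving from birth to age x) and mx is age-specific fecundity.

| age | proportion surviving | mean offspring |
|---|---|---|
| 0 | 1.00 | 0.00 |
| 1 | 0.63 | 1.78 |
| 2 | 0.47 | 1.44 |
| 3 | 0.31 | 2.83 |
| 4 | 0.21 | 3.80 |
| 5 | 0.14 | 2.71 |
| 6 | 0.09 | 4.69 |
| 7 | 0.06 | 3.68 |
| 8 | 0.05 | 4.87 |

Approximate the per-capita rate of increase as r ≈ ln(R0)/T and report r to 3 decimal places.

R0 = Σ lx·mx = 0 + 1.1214 + 0.6768 + 0.8773 + 0.798 + 0.3794 + 0.4221 + 0.2208 + 0.2435 = 4.7393
Σ x·lx·mx = 16.2221; T = 16.2221/4.7393 = 3.42289…
r ≈ ln(R0)/T = ln(4.7393)/3.42289… = 0.45455… → 0.455

0.455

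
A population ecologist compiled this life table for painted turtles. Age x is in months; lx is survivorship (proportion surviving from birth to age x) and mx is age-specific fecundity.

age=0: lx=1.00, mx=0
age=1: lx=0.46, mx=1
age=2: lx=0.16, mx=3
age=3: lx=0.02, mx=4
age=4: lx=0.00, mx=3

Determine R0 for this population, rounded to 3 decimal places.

lx·mx by age: 0, 0.46, 0.48, 0.08, 0
R0 = Σ lx·mx = 1.02 → 1.020

1.020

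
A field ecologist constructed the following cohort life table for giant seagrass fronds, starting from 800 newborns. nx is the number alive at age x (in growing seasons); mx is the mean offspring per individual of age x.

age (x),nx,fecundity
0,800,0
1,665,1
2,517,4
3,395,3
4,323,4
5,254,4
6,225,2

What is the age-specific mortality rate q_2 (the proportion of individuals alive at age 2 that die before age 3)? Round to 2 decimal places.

0.24

lx = nx/n0 = nx/800: 1, 0.83125, 0.64625, 0.49375, 0.40375, 0.3175, 0.28125
q_2 = (l_2 − l_3) / l_2 = (0.64625 − 0.49375) / 0.64625
     = 0.1525 / 0.64625 = 0.235977… → 0.24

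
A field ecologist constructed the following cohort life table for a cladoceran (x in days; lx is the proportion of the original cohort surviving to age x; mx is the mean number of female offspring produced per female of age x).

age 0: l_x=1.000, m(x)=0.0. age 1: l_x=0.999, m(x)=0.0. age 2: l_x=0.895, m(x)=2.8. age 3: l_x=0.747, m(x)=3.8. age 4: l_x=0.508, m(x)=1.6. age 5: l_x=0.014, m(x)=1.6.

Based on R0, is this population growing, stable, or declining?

growing

R0 = Σ lx·mx = 0 + 0 + 2.506 + 2.8386 + 0.8128 + 0.0224 = 6.1798
R0 > 1, so the population is growing.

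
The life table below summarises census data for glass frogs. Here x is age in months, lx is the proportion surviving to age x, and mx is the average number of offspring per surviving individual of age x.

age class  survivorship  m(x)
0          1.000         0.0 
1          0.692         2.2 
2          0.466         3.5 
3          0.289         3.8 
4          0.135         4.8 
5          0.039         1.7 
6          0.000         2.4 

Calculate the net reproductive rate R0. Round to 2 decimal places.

4.97

lx·mx by age: 0, 1.5224, 1.631, 1.0982, 0.648, 0.0663, 0
R0 = Σ lx·mx = 4.9659 → 4.97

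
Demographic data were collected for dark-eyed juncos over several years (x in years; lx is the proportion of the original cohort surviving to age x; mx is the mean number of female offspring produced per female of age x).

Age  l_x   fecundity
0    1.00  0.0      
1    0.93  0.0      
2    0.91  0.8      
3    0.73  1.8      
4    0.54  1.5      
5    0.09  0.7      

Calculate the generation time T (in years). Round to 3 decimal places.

lx·mx: 0, 0, 0.728, 1.314, 0.81, 0.063 → R0 = 2.915
x·lx·mx: 0, 0, 1.456, 3.942, 3.24, 0.315 → Σ = 8.953
T = 8.953 / 2.915 = 3.071355… → 3.071

3.071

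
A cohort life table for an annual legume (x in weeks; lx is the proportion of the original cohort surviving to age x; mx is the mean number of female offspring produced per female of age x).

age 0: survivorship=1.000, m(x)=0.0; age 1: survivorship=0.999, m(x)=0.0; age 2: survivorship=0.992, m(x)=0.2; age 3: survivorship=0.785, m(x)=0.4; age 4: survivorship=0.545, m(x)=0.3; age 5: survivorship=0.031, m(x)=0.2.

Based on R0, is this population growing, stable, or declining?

R0 = Σ lx·mx = 0 + 0 + 0.1984 + 0.314 + 0.1635 + 0.0062 = 0.6821
R0 < 1, so the population is declining.

declining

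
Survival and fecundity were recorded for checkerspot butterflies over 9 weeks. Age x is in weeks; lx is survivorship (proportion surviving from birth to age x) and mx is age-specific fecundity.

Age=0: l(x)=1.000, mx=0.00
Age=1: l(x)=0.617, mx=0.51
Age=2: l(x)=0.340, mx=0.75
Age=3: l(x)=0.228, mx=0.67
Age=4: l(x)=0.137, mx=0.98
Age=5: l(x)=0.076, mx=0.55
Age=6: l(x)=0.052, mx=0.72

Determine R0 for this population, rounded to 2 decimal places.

lx·mx by age: 0, 0.31467, 0.255, 0.15276, 0.13426, 0.0418, 0.03744
R0 = Σ lx·mx = 0.93593 → 0.94

0.94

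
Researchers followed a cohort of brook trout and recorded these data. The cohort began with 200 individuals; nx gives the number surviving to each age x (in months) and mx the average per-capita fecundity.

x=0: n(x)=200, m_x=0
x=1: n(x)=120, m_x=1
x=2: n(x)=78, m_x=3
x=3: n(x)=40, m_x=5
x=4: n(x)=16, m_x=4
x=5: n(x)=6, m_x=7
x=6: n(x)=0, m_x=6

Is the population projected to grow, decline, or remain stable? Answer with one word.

lx = nx/n0 = nx/200: 1, 0.6, 0.39, 0.2, 0.08, 0.03, 0
R0 = Σ lx·mx = 0 + 0.6 + 1.17 + 1 + 0.32 + 0.21 + 0 = 3.3
R0 > 1, so the population is growing.

growing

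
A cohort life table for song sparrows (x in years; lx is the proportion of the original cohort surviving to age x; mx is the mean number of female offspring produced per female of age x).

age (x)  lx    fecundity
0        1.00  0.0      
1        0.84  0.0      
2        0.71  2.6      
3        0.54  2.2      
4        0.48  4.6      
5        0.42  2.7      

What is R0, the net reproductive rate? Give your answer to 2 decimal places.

6.38

lx·mx by age: 0, 0, 1.846, 1.188, 2.208, 1.134
R0 = Σ lx·mx = 6.376 → 6.38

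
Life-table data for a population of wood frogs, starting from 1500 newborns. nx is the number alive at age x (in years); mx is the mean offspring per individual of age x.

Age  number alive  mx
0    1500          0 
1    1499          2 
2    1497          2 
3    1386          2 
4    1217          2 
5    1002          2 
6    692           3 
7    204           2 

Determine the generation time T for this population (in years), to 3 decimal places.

lx = nx/n0 = nx/1500: 1, 0.99933…, 0.998, 0.924, 0.81133…, 0.668, 0.46133…, 0.136
lx·mx: 0, 1.998667…, 1.996, 1.848, 1.622667…, 1.336, 1.384…, 0.272 → R0 = 10.457333…
x·lx·mx: 0, 1.998667…, 3.992, 5.544, 6.490667…, 6.68, 8.304…, 1.904 → Σ = 34.913333…
T = 34.913333… / 10.457333… = 3.338646… → 3.339

3.339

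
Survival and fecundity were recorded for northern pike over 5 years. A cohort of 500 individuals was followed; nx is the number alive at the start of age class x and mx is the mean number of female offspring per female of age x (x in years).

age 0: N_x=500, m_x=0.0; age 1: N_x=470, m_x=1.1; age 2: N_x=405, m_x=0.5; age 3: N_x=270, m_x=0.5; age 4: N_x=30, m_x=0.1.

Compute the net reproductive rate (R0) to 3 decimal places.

1.715

lx = nx/n0 = nx/500: 1, 0.94, 0.81, 0.54, 0.06
lx·mx by age: 0, 1.034, 0.405, 0.27, 0.006
R0 = Σ lx·mx = 1.715 → 1.715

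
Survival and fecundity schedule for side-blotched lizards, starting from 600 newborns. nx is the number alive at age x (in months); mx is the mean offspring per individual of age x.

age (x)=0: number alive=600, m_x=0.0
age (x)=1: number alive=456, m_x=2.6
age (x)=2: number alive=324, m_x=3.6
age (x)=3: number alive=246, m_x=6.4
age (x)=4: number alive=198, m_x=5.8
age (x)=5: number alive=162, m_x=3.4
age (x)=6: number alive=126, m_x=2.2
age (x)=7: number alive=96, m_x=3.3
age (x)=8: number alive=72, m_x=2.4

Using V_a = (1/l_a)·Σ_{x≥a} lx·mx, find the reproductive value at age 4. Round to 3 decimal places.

lx = nx/n0 = nx/600: 1, 0.76, 0.54, 0.41, 0.33, 0.27, 0.21, 0.16, 0.12
lx·mx for x ≥ 4: 1.914, 0.918, 0.462, 0.528, 0.288 → sum = 4.11
V_4 = 4.11 / l_4 = 4.11 / 0.33 = 12.454545… → 12.455

12.455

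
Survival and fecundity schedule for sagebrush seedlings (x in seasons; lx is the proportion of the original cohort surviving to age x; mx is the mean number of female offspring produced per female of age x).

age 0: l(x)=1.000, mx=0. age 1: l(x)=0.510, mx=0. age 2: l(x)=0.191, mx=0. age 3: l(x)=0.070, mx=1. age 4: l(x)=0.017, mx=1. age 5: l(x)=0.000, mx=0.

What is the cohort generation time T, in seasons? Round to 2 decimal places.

lx·mx: 0, 0, 0, 0.07, 0.017, 0 → R0 = 0.087
x·lx·mx: 0, 0, 0, 0.21, 0.068, 0 → Σ = 0.278
T = 0.278 / 0.087 = 3.195402… → 3.20

3.20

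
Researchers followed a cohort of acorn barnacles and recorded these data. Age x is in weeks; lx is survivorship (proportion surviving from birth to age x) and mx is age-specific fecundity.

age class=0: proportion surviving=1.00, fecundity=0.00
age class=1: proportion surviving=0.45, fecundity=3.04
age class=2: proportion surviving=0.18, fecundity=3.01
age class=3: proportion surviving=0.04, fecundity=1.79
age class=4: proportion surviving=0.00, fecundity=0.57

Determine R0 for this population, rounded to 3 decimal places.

1.981

lx·mx by age: 0, 1.368, 0.5418, 0.0716, 0
R0 = Σ lx·mx = 1.9814 → 1.981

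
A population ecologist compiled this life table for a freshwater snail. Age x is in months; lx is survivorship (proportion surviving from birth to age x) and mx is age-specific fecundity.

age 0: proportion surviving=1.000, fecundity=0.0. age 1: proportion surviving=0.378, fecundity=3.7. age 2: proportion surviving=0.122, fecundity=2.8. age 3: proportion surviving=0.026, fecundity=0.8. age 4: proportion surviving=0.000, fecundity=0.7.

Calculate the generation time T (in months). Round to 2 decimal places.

1.22

lx·mx: 0, 1.3986, 0.3416, 0.0208, 0 → R0 = 1.761
x·lx·mx: 0, 1.3986, 0.6832, 0.0624, 0 → Σ = 2.1442
T = 2.1442 / 1.761 = 1.217604… → 1.22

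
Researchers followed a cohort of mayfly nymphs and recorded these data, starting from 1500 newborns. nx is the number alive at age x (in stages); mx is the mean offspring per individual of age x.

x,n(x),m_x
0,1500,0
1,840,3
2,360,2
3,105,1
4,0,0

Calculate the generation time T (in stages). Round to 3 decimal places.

lx = nx/n0 = nx/1500: 1, 0.56, 0.24, 0.07, 0
lx·mx: 0, 1.68, 0.48, 0.07, 0 → R0 = 2.23
x·lx·mx: 0, 1.68, 0.96, 0.21, 0 → Σ = 2.85
T = 2.85 / 2.23 = 1.278027… → 1.278

1.278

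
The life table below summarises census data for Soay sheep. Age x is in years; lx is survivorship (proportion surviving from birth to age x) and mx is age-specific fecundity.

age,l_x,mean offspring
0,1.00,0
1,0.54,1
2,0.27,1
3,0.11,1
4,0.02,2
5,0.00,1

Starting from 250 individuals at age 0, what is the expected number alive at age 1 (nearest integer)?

135

Expected survivors = N0 · l_1 = 250 × 0.54 = 135 → 135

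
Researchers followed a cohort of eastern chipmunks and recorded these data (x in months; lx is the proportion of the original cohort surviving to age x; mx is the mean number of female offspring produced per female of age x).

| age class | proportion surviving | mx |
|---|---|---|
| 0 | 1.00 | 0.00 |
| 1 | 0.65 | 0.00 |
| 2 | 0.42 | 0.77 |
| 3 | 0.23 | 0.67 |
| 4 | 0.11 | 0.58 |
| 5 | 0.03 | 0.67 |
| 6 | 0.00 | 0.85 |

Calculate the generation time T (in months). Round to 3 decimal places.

lx·mx: 0, 0, 0.3234, 0.1541, 0.0638, 0.0201, 0 → R0 = 0.5614
x·lx·mx: 0, 0, 0.6468, 0.4623, 0.2552, 0.1005, 0 → Σ = 1.4648
T = 1.4648 / 0.5614 = 2.609191… → 2.609

2.609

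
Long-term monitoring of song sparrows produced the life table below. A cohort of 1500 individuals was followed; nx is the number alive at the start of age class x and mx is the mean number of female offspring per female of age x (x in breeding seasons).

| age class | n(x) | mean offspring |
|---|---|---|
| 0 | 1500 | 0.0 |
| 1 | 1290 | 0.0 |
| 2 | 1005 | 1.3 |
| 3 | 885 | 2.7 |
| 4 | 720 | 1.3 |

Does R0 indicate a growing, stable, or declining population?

lx = nx/n0 = nx/1500: 1, 0.86, 0.67, 0.59, 0.48
R0 = Σ lx·mx = 0 + 0 + 0.871 + 1.593 + 0.624 = 3.088
R0 > 1, so the population is growing.

growing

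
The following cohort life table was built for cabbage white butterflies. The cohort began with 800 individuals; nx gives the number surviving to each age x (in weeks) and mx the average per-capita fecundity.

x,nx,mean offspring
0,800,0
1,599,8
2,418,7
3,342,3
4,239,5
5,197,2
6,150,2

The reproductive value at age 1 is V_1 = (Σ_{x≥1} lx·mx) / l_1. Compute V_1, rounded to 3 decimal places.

17.751

lx = nx/n0 = nx/800: 1, 0.74875, 0.5225, 0.4275, 0.29875, 0.24625, 0.1875
lx·mx for x ≥ 1: 5.99, 3.6575, 1.2825, 1.49375, 0.4925, 0.375 → sum = 13.29125
V_1 = 13.29125 / l_1 = 13.29125 / 0.74875 = 17.751252… → 17.751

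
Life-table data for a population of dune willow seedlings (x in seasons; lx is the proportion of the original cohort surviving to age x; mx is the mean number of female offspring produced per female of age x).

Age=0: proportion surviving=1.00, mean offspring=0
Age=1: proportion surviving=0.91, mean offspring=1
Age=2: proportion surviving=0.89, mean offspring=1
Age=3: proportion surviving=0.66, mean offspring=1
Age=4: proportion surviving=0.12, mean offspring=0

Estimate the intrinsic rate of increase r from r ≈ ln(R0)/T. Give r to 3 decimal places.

0.474

R0 = Σ lx·mx = 0 + 0.91 + 0.89 + 0.66 + 0 = 2.46
Σ x·lx·mx = 4.67; T = 4.67/2.46 = 1.89837…
r ≈ ln(R0)/T = ln(2.46)/1.89837… = 0.47417… → 0.474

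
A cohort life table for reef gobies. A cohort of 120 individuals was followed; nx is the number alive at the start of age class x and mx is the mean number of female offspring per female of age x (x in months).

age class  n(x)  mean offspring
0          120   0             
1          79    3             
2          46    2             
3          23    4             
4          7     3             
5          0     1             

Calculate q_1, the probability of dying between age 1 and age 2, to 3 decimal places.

lx = nx/n0 = nx/120: 1, 0.65833…, 0.38333…, 0.19167…, 0.05833…, 0
q_1 = (l_1 − l_2) / l_1 = (0.658333… − 0.383333…) / 0.658333…
     = 0.275… / 0.658333… = 0.417722… → 0.418

0.418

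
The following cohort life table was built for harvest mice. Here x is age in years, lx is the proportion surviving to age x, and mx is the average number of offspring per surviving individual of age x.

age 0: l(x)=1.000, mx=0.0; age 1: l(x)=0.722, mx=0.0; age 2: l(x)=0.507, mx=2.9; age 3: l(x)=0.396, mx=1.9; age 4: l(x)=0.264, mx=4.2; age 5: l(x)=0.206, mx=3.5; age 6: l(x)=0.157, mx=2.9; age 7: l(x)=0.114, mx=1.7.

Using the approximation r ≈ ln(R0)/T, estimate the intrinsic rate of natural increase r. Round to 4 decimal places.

R0 = Σ lx·mx = 0 + 0 + 1.4703 + 0.7524 + 1.1088 + 0.721 + 0.4553 + 0.1938 = 4.7016
Σ x·lx·mx = 17.3264; T = 17.3264/4.7016 = 3.68521…
r ≈ ln(R0)/T = ln(4.7016)/3.68521… = 0.420031… → 0.4200

0.4200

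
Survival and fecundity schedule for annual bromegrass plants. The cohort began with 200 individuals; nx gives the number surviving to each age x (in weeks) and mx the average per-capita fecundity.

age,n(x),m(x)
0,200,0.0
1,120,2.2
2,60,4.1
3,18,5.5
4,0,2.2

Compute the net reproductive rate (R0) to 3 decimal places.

3.045

lx = nx/n0 = nx/200: 1, 0.6, 0.3, 0.09, 0
lx·mx by age: 0, 1.32, 1.23, 0.495, 0
R0 = Σ lx·mx = 3.045 → 3.045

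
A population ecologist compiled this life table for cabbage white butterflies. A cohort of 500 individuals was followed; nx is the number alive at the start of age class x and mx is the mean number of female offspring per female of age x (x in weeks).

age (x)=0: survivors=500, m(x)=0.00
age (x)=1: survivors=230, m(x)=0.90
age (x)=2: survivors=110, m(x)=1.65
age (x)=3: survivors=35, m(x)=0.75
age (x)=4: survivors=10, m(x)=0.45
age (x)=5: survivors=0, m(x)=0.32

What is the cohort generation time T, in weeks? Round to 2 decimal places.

lx = nx/n0 = nx/500: 1, 0.46, 0.22, 0.07, 0.02, 0
lx·mx: 0, 0.414, 0.363, 0.0525, 0.009, 0 → R0 = 0.8385
x·lx·mx: 0, 0.414, 0.726, 0.1575, 0.036, 0 → Σ = 1.3335
T = 1.3335 / 0.8385 = 1.59034… → 1.59

1.59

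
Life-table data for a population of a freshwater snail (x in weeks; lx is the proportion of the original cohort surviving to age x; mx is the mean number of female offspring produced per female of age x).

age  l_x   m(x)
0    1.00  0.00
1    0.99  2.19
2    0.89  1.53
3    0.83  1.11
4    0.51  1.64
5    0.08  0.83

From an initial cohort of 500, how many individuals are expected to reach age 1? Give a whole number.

Expected survivors = N0 · l_1 = 500 × 0.99 = 495 → 495

495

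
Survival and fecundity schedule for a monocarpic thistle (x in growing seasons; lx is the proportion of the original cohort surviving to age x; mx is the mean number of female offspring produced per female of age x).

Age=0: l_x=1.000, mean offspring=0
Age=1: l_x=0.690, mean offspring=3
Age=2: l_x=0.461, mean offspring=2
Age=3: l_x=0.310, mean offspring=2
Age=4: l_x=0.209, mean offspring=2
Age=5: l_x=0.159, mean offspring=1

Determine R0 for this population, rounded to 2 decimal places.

lx·mx by age: 0, 2.07, 0.922, 0.62, 0.418, 0.159
R0 = Σ lx·mx = 4.189 → 4.19

4.19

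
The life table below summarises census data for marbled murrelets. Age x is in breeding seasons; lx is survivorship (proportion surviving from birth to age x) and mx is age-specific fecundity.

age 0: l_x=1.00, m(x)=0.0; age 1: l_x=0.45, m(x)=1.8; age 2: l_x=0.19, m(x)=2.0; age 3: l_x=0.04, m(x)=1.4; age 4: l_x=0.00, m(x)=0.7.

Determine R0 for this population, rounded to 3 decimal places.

lx·mx by age: 0, 0.81, 0.38, 0.056, 0
R0 = Σ lx·mx = 1.246 → 1.246

1.246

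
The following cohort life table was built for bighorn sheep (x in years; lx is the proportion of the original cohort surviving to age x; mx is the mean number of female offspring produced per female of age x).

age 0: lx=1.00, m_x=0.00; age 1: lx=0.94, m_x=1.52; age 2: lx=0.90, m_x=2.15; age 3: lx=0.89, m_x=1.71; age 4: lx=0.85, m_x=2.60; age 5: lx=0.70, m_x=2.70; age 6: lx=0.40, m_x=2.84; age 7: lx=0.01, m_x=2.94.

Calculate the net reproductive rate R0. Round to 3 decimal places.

lx·mx by age: 0, 1.4288, 1.935, 1.5219, 2.21, 1.89, 1.136, 0.0294
R0 = Σ lx·mx = 10.1511 → 10.151

10.151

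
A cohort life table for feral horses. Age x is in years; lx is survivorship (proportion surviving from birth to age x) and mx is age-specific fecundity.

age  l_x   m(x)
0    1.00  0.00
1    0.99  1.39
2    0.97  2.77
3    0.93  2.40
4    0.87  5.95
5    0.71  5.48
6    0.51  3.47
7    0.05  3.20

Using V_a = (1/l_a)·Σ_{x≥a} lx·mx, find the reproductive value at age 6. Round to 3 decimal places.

3.784

lx·mx for x ≥ 6: 1.7697, 0.16 → sum = 1.9297
V_6 = 1.9297 / l_6 = 1.9297 / 0.51 = 3.783725… → 3.784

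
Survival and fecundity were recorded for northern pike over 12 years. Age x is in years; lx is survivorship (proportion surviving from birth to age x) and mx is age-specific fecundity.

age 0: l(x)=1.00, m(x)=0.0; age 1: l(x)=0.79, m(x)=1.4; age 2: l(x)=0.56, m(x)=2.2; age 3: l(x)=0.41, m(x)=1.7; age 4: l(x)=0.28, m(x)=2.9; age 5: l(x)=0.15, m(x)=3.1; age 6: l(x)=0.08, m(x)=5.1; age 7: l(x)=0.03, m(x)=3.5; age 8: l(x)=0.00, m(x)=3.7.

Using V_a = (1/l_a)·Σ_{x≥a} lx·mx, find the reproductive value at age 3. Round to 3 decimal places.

6.066

lx·mx for x ≥ 3: 0.697, 0.812, 0.465, 0.408, 0.105, 0 → sum = 2.487
V_3 = 2.487 / l_3 = 2.487 / 0.41 = 6.065854… → 6.066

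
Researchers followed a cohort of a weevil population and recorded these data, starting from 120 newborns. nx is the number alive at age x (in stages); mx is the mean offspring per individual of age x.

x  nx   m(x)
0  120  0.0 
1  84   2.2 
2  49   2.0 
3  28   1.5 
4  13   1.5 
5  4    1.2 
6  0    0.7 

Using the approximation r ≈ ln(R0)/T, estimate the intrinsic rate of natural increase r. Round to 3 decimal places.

lx = nx/n0 = nx/120: 1, 0.7, 0.40833…, 0.23333…, 0.10833…, 0.03333…, 0
R0 = Σ lx·mx = 0 + 1.54 + 0.81667… + 0.35… + 0.1625… + 0.04… + 0 = 2.909167…
Σ x·lx·mx = 5.073333…; T = 5.073333…/2.909167… = 1.74391…
r ≈ ln(R0)/T = ln(2.909167…)/1.74391… = 0.61234… → 0.612

0.612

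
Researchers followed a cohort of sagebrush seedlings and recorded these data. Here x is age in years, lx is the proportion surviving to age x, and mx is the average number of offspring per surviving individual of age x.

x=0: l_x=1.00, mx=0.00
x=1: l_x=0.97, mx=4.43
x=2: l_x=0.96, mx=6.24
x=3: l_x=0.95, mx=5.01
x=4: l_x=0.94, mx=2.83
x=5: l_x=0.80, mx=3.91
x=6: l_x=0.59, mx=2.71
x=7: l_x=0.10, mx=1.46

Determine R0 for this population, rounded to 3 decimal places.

22.580

lx·mx by age: 0, 4.2971, 5.9904, 4.7595, 2.6602, 3.128, 1.5989, 0.146
R0 = Σ lx·mx = 22.5801 → 22.580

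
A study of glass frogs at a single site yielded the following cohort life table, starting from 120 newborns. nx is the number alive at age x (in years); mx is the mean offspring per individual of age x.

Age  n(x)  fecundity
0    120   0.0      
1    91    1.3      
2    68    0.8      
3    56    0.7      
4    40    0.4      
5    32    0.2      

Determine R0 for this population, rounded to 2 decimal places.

1.95

lx = nx/n0 = nx/120: 1, 0.75833…, 0.56667…, 0.46667…, 0.33333…, 0.26667…
lx·mx by age: 0, 0.985833…, 0.453333…, 0.326667…, 0.133333…, 0.053333…
R0 = Σ lx·mx = 1.9525… → 1.95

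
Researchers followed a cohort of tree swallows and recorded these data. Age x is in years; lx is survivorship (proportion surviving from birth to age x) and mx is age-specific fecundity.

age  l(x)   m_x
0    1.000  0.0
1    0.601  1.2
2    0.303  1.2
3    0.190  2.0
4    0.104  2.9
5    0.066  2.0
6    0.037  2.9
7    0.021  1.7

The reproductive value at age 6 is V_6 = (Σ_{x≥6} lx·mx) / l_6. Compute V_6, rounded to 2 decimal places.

3.86

lx·mx for x ≥ 6: 0.1073, 0.0357 → sum = 0.143
V_6 = 0.143 / l_6 = 0.143 / 0.037 = 3.864865… → 3.86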